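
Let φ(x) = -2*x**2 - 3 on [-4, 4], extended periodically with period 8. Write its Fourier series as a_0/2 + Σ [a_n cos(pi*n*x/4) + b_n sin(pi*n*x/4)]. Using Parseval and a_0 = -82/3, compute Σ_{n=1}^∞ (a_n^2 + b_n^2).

8192/45

Parseval: a_0^2/2 + Σ_{n≥1} (a_n^2+b_n^2) = 1/4 ∫_{-4}^{4} φ(x)^2 dx = 2778/5.
Subtract a_0^2/2 = 3362/9: Σ (a_n^2+b_n^2) = 8192/45.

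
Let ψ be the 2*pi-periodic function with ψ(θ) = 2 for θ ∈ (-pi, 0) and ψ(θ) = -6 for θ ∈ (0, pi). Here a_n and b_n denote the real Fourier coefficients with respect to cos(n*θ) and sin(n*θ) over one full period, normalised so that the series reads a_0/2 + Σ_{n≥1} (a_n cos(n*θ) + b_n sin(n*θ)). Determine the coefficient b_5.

b_5 = 1/pi ∫_{-pi}^{pi} ψ(θ) sin(5*θ) dθ.
Split the integral at the breakpoints.
Directly, an antiderivative of (2) sin(5*θ) is -2*cos(5*θ)/5; evaluating from -pi to 0: ∫_{-pi}^{0} (2) sin(5*θ) dθ = (-2/5) - (2/5) = -4/5.
Directly, an antiderivative of (-6) sin(5*θ) is 6*cos(5*θ)/5; evaluating from 0 to pi: ∫_{0}^{pi} (-6) sin(5*θ) dθ = (-6/5) - (6/5) = -12/5.
Summing the pieces and multiplying by (1/pi) gives b_5 = -16/(5*pi).

-16/(5*pi)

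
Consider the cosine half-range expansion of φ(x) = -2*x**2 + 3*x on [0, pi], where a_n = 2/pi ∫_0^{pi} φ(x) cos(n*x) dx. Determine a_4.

a_4 = 2/pi ∫_0^{pi} (-2*x**2 + 3*x) cos(4*x) dx.
Integrating by parts twice (tabular method), an antiderivative of (-2*x**2 + 3*x) cos(4*x) is -x**2*sin(4*x)/2 + 3*x*sin(4*x)/4 - x*cos(4*x)/4 + sin(4*x)/16 + 3*cos(4*x)/16; evaluating from 0 to pi: ∫_{0}^{pi} (-2*x**2 + 3*x) cos(4*x) dx = (3/16 - pi/4) - (3/16) = -pi/4.
Hence a_4 = (2/pi)·(-pi/4) = -1/2.

-1/2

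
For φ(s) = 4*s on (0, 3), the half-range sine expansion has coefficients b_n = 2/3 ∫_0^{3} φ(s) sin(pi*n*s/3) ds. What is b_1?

24/pi

b_1 = 2/3 ∫_0^{3} (4*s) sin(pi*s/3) ds.
Integrating by parts (boundary term plus one more integral), an antiderivative of (4*s) sin(pi*s/3) is -12*s*cos(pi*s/3)/pi + 36*sin(pi*s/3)/pi**2; evaluating from 0 to 3: ∫_{0}^{3} (4*s) sin(pi*s/3) ds = (36/pi) - (0) = 36/pi.
Hence b_1 = (2/3)·(36/pi) = 24/pi.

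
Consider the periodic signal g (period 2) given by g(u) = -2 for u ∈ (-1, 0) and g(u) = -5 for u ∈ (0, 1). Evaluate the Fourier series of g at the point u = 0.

-7/2

At u = 0 the one-sided limits are g(0^-) = -2 and g(0^+) = -5.
By Dirichlet's theorem the series converges to their average, [(-2) + (-5)]/2 = -7/2.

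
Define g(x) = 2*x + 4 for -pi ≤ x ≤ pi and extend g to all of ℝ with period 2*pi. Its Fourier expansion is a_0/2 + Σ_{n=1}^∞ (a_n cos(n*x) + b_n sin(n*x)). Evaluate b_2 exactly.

b_2 = 1/pi ∫_{-pi}^{pi} g(x) sin(2*x) dx.
Integrating by parts (boundary term plus one more integral), an antiderivative of (2*x + 4) sin(2*x) is -x*cos(2*x) + sin(2*x)/2 - 2*cos(2*x); evaluating from -pi to pi: ∫_{-pi}^{pi} (2*x + 4) sin(2*x) dx = (-pi - 2) - (-2 + pi) = -2*pi.
Hence b_2 = (1/pi)·(-2*pi) = -2.

-2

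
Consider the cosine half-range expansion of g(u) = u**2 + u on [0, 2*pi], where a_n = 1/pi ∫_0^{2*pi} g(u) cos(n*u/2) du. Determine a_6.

a_6 = 1/pi ∫_0^{2*pi} (u**2 + u) cos(3*u) du.
Integrating by parts twice (tabular method), an antiderivative of (u**2 + u) cos(3*u) is u**2*sin(3*u)/3 + u*sin(3*u)/3 + 2*u*cos(3*u)/9 - 2*sin(3*u)/27 + cos(3*u)/9; evaluating from 0 to 2*pi: ∫_{0}^{2*pi} (u**2 + u) cos(3*u) du = (1/9 + 4*pi/9) - (1/9) = 4*pi/9.
Hence a_6 = (1/pi)·(4*pi/9) = 4/9.

4/9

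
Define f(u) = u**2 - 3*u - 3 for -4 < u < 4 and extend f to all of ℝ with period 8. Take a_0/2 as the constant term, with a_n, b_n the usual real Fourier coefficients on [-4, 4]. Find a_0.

14/3

a_0 = 1/4 ∫_{-4}^{4} f(u) du = 1/4 · (56/3) = 14/3.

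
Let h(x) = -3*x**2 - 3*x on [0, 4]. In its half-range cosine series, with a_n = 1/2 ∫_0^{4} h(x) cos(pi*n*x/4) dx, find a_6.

a_6 = 1/2 ∫_0^{4} (-3*x**2 - 3*x) cos(3*pi*x/2) dx.
Integrating by parts twice (tabular method), an antiderivative of (-3*x**2 - 3*x) cos(3*pi*x/2) is -2*x**2*sin(3*pi*x/2)/pi - 2*x*sin(3*pi*x/2)/pi - 8*x*cos(3*pi*x/2)/(3*pi**2) + 16*sin(3*pi*x/2)/(9*pi**3) - 4*cos(3*pi*x/2)/(3*pi**2); evaluating from 0 to 4: ∫_{0}^{4} (-3*x**2 - 3*x) cos(3*pi*x/2) dx = (-12/pi**2) - (-4/(3*pi**2)) = -32/(3*pi**2).
Hence a_6 = (1/2)·(-32/(3*pi**2)) = -16/(3*pi**2).

-16/(3*pi**2)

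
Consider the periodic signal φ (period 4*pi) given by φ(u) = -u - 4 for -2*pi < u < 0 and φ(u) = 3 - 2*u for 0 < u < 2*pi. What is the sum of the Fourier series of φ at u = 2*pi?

-pi - 1/2

At u = 2*pi the one-sided limits are φ(2*pi^-) = 3 - 4*pi and φ(2*pi^+) = -4 + 2*pi.
By Dirichlet's theorem the series converges to their average, [(3 - 4*pi) + (-4 + 2*pi)]/2 = -pi - 1/2.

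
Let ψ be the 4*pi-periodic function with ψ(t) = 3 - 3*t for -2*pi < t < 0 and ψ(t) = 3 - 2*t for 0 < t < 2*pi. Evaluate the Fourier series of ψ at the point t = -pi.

ψ is continuous at t = -pi with value 3 + 3*pi, so the series converges to 3 + 3*pi there.

3 + 3*pi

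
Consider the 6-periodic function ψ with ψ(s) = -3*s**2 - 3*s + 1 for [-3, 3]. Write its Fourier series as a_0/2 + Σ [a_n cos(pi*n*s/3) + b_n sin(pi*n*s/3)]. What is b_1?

-18/pi

b_1 = 1/3 ∫_{-3}^{3} ψ(s) sin(pi*s/3) ds.
Integrating by parts twice (tabular method), an antiderivative of (-3*s**2 - 3*s + 1) sin(pi*s/3) is 9*s**2*cos(pi*s/3)/pi - 54*s*sin(pi*s/3)/pi**2 + 9*s*cos(pi*s/3)/pi - 27*sin(pi*s/3)/pi**2 - 162*cos(pi*s/3)/pi**3 - 3*cos(pi*s/3)/pi; evaluating from -3 to 3: ∫_{-3}^{3} (-3*s**2 - 3*s + 1) sin(pi*s/3) ds = (-105/pi + 162/pi**3) - (-51/pi + 162/pi**3) = -54/pi.
Hence b_1 = (1/3)·(-54/pi) = -18/pi.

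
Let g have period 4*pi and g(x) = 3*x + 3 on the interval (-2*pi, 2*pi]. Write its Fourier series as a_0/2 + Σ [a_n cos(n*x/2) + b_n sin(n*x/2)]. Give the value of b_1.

b_1 = (1/(2*pi)) ∫_{-2*pi}^{2*pi} g(x) sin(x/2) dx.
Integrating by parts (boundary term plus one more integral), an antiderivative of (3*x + 3) sin(x/2) is -6*x*cos(x/2) + 12*sin(x/2) - 6*cos(x/2); evaluating from -2*pi to 2*pi: ∫_{-2*pi}^{2*pi} (3*x + 3) sin(x/2) dx = (6 + 12*pi) - (6 - 12*pi) = 24*pi.
Hence b_1 = (1/(2*pi))·(24*pi) = 12.

12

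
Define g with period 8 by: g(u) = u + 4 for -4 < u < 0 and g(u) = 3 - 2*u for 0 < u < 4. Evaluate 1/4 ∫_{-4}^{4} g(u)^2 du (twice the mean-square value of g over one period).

1/4 ∫_{-4}^{4} g(u)^2 du = 1/4 · (140/3) = 35/3.

35/3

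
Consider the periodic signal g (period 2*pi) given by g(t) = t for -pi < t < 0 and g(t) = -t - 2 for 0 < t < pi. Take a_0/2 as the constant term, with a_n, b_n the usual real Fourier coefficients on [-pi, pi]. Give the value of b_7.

b_7 = 1/pi ∫_{-pi}^{pi} g(t) sin(7*t) dt.
Split the integral at the breakpoints.
Integrating by parts (boundary term plus one more integral), an antiderivative of (t) sin(7*t) is -t*cos(7*t)/7 + sin(7*t)/49; evaluating from -pi to 0: ∫_{-pi}^{0} (t) sin(7*t) dt = (0) - (-pi/7) = pi/7.
Integrating by parts (boundary term plus one more integral), an antiderivative of (-t - 2) sin(7*t) is t*cos(7*t)/7 - sin(7*t)/49 + 2*cos(7*t)/7; evaluating from 0 to pi: ∫_{0}^{pi} (-t - 2) sin(7*t) dt = (-pi/7 - 2/7) - (2/7) = -4/7 - pi/7.
Summing the pieces and multiplying by (1/pi) gives b_7 = -4/(7*pi).

-4/(7*pi)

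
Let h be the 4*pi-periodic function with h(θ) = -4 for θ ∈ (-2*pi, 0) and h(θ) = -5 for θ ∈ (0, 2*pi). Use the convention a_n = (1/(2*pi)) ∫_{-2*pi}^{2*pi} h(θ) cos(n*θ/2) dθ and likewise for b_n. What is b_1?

-2/pi

b_1 = (1/(2*pi)) ∫_{-2*pi}^{2*pi} h(θ) sin(θ/2) dθ.
Split the integral at the breakpoints.
Directly, an antiderivative of (-4) sin(θ/2) is 8*cos(θ/2); evaluating from -2*pi to 0: ∫_{-2*pi}^{0} (-4) sin(θ/2) dθ = (8) - (-8) = 16.
Directly, an antiderivative of (-5) sin(θ/2) is 10*cos(θ/2); evaluating from 0 to 2*pi: ∫_{0}^{2*pi} (-5) sin(θ/2) dθ = (-10) - (10) = -20.
Summing the pieces and multiplying by (1/(2*pi)) gives b_1 = -2/pi.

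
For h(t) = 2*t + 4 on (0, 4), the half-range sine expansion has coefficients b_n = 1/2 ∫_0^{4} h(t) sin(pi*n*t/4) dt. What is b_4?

b_4 = 1/2 ∫_0^{4} (2*t + 4) sin(pi*t) dt.
Integrating by parts (boundary term plus one more integral), an antiderivative of (2*t + 4) sin(pi*t) is -2*t*cos(pi*t)/pi + 2*sin(pi*t)/pi**2 - 4*cos(pi*t)/pi; evaluating from 0 to 4: ∫_{0}^{4} (2*t + 4) sin(pi*t) dt = (-12/pi) - (-4/pi) = -8/pi.
Hence b_4 = (1/2)·(-8/pi) = -4/pi.

-4/pi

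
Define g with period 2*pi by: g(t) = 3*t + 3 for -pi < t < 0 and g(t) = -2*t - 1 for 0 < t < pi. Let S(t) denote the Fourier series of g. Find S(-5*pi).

t = -5*pi differs from t = -pi by -2 full period(s), and the series is 2*pi-periodic.
At t = -pi the one-sided limits are g(-pi^-) = -2*pi - 1 and g(-pi^+) = 3 - 3*pi.
By Dirichlet's theorem the series converges to their average, [(-2*pi - 1) + (3 - 3*pi)]/2 = 1 - 5*pi/2.

1 - 5*pi/2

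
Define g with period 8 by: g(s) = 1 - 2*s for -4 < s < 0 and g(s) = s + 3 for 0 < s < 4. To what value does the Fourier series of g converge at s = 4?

8

s = 4 differs from s = -4 by 1 full period(s), and the series is 8-periodic.
At s = -4 the one-sided limits are g(-4^-) = 7 and g(-4^+) = 9.
By Dirichlet's theorem the series converges to their average, [(7) + (9)]/2 = 8.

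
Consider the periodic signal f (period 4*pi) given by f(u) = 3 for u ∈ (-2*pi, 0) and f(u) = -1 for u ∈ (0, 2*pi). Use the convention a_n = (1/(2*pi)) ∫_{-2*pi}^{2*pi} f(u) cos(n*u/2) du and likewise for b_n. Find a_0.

2

a_0 = (1/(2*pi)) ∫_{-2*pi}^{2*pi} f(u) du = (1/(2*pi)) · (4*pi) = 2.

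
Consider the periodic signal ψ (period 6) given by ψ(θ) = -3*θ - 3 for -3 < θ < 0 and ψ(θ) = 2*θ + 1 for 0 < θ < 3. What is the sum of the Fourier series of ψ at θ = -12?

θ = -12 differs from θ = 0 by -2 full period(s), and the series is 6-periodic.
At θ = 0 the one-sided limits are ψ(0^-) = -3 and ψ(0^+) = 1.
By Dirichlet's theorem the series converges to their average, [(-3) + (1)]/2 = -1.

-1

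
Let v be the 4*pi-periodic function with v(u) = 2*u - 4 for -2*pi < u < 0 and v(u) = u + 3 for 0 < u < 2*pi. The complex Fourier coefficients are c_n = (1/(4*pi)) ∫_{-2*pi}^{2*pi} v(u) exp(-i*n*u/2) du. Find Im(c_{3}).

Since v is real-valued, Im(c_{3}) = -(1/(4*pi)) ∫_{-2*pi}^{2*pi} v(u) sin(3*u/2) du = -b_{3}/2.
Split the integral at the breakpoints.
Integrating by parts (boundary term plus one more integral), an antiderivative of (2*u - 4) sin(3*u/2) is -4*u*cos(3*u/2)/3 + 8*sin(3*u/2)/9 + 8*cos(3*u/2)/3; evaluating from -2*pi to 0: ∫_{-2*pi}^{0} (2*u - 4) sin(3*u/2) du = (8/3) - (-8*pi/3 - 8/3) = 16/3 + 8*pi/3.
Integrating by parts (boundary term plus one more integral), an antiderivative of (u + 3) sin(3*u/2) is -2*u*cos(3*u/2)/3 + 4*sin(3*u/2)/9 - 2*cos(3*u/2); evaluating from 0 to 2*pi: ∫_{0}^{2*pi} (u + 3) sin(3*u/2) du = (2 + 4*pi/3) - (-2) = 4 + 4*pi/3.
So ∫_{-2*pi}^{2*pi} v(u) sin(3*u/2) du = 28/3 + 4*pi.
Hence Im(c_{3}) = (-1/(4*pi))·(28/3 + 4*pi) = (-pi - 7/3)/pi.

(-pi - 7/3)/pi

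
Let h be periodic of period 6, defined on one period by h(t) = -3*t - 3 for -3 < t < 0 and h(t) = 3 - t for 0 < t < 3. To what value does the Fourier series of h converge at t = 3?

t = 3 differs from t = -3 by 1 full period(s), and the series is 6-periodic.
At t = -3 the one-sided limits are h(-3^-) = 0 and h(-3^+) = 6.
By Dirichlet's theorem the series converges to their average, [(0) + (6)]/2 = 3.

3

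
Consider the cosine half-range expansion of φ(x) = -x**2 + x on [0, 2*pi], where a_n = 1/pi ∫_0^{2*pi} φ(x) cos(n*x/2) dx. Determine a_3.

8*(-1 + 2*pi)/(9*pi)

a_3 = 1/pi ∫_0^{2*pi} (-x**2 + x) cos(3*x/2) dx.
Integrating by parts twice (tabular method), an antiderivative of (-x**2 + x) cos(3*x/2) is -2*x**2*sin(3*x/2)/3 + 2*x*sin(3*x/2)/3 - 8*x*cos(3*x/2)/9 + 16*sin(3*x/2)/27 + 4*cos(3*x/2)/9; evaluating from 0 to 2*pi: ∫_{0}^{2*pi} (-x**2 + x) cos(3*x/2) dx = (-4/9 + 16*pi/9) - (4/9) = -8/9 + 16*pi/9.
Hence a_3 = (1/pi)·(-8/9 + 16*pi/9) = 8*(-1 + 2*pi)/(9*pi).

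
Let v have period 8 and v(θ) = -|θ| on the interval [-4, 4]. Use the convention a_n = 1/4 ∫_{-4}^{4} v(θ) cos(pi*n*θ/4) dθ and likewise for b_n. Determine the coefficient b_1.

0

b_1 = 1/4 ∫_{-4}^{4} v(θ) sin(pi*θ/4) dθ.
v is even and sin(pi*θ/4) is odd, so the integrand is odd over a symmetric interval and the integral vanishes.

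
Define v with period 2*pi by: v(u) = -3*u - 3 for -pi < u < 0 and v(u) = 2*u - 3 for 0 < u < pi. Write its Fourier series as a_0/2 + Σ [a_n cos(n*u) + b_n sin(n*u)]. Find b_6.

1/6

b_6 = 1/pi ∫_{-pi}^{pi} v(u) sin(6*u) du.
Split the integral at the breakpoints.
Integrating by parts (boundary term plus one more integral), an antiderivative of (-3*u - 3) sin(6*u) is u*cos(6*u)/2 - sin(6*u)/12 + cos(6*u)/2; evaluating from -pi to 0: ∫_{-pi}^{0} (-3*u - 3) sin(6*u) du = (1/2) - (1/2 - pi/2) = pi/2.
Integrating by parts (boundary term plus one more integral), an antiderivative of (2*u - 3) sin(6*u) is -u*cos(6*u)/3 + sin(6*u)/18 + cos(6*u)/2; evaluating from 0 to pi: ∫_{0}^{pi} (2*u - 3) sin(6*u) du = (1/2 - pi/3) - (1/2) = -pi/3.
Summing the pieces and multiplying by (1/pi) gives b_6 = 1/6.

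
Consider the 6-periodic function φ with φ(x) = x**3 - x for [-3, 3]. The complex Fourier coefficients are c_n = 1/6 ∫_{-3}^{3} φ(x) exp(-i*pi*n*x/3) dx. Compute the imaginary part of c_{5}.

6*(27 - 100*pi**2)/(125*pi**3)

Since φ is real-valued, Im(c_{5}) = -1/6 ∫_{-3}^{3} φ(x) sin(5*pi*x/3) dx = -b_{5}/2.
φ is odd and sin(5*pi*x/3) is odd, so the integrand is even: ∫_{-3}^{3} φ(x) sin(5*pi*x/3) dx = 2∫_0^{3} φ(x) sin(5*pi*x/3) dx.
Integrating by parts three times (tabular method), an antiderivative of (x**3 - x) sin(5*pi*x/3) is -3*x**3*cos(5*pi*x/3)/(5*pi) + 27*x**2*sin(5*pi*x/3)/(25*pi**2) + 162*x*cos(5*pi*x/3)/(125*pi**3) + 3*x*cos(5*pi*x/3)/(5*pi) - 9*sin(5*pi*x/3)/(25*pi**2) - 486*sin(5*pi*x/3)/(625*pi**4); evaluating from 0 to 3: ∫_{0}^{3} (x**3 - x) sin(5*pi*x/3) dx = (18*(-27 + 100*pi**2)/(125*pi**3)) - (0) = 18*(-27 + 100*pi**2)/(125*pi**3).
So ∫_{-3}^{3} φ(x) sin(5*pi*x/3) dx = 36*(-27 + 100*pi**2)/(125*pi**3).
Hence Im(c_{5}) = (-1/6)·(36*(-27 + 100*pi**2)/(125*pi**3)) = 6*(27 - 100*pi**2)/(125*pi**3).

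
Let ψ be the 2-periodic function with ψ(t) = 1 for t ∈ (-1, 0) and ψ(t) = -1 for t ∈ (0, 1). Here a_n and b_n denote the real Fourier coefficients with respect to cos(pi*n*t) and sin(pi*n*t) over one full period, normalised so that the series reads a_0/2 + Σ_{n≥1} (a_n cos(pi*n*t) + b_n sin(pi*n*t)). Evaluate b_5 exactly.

b_5 = ∫_{-1}^{1} ψ(t) sin(5*pi*t) dt.
ψ is odd and sin(5*pi*t) is odd, so the integrand is even and b_5 = 2 ∫_0^{1} ψ(t) sin(5*pi*t) dt.
Directly, an antiderivative of (-1) sin(5*pi*t) is cos(5*pi*t)/(5*pi); evaluating from 0 to 1: ∫_{0}^{1} (-1) sin(5*pi*t) dt = (-1/(5*pi)) - (1/(5*pi)) = -2/(5*pi).
Hence b_5 = 2·(-2/(5*pi)) = -4/(5*pi).

-4/(5*pi)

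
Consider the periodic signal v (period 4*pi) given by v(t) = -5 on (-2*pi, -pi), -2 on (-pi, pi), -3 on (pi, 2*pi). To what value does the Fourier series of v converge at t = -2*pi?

At t = -2*pi the one-sided limits are v(-2*pi^-) = -3 and v(-2*pi^+) = -5.
By Dirichlet's theorem the series converges to their average, [(-3) + (-5)]/2 = -4.

-4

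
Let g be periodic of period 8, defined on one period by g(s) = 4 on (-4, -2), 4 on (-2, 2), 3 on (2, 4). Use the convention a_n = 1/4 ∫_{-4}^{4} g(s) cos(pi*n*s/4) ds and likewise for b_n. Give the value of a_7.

-1/(7*pi)

a_7 = 1/4 ∫_{-4}^{4} g(s) cos(7*pi*s/4) ds.
Split the integral at the breakpoints.
Directly, an antiderivative of (4) cos(7*pi*s/4) is 16*sin(7*pi*s/4)/(7*pi); evaluating from -4 to -2: ∫_{-4}^{-2} (4) cos(7*pi*s/4) ds = (16/(7*pi)) - (0) = 16/(7*pi).
Directly, an antiderivative of (4) cos(7*pi*s/4) is 16*sin(7*pi*s/4)/(7*pi); evaluating from -2 to 2: ∫_{-2}^{2} (4) cos(7*pi*s/4) ds = (-16/(7*pi)) - (16/(7*pi)) = -32/(7*pi).
Directly, an antiderivative of (3) cos(7*pi*s/4) is 12*sin(7*pi*s/4)/(7*pi); evaluating from 2 to 4: ∫_{2}^{4} (3) cos(7*pi*s/4) ds = (0) - (-12/(7*pi)) = 12/(7*pi).
Summing the pieces and multiplying by (1/4) gives a_7 = -1/(7*pi).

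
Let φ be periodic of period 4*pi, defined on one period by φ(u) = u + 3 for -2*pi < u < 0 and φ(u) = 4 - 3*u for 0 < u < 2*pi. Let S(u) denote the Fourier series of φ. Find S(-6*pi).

u = -6*pi differs from u = -2*pi by -1 full period(s), and the series is 4*pi-periodic.
At u = -2*pi the one-sided limits are φ(-2*pi^-) = 4 - 6*pi and φ(-2*pi^+) = 3 - 2*pi.
By Dirichlet's theorem the series converges to their average, [(4 - 6*pi) + (3 - 2*pi)]/2 = 7/2 - 4*pi.

7/2 - 4*pi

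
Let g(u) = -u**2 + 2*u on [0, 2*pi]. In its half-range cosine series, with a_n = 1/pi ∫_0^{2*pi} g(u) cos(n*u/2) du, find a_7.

a_7 = 1/pi ∫_0^{2*pi} (-u**2 + 2*u) cos(7*u/2) du.
Integrating by parts twice (tabular method), an antiderivative of (-u**2 + 2*u) cos(7*u/2) is -2*u**2*sin(7*u/2)/7 + 4*u*sin(7*u/2)/7 - 8*u*cos(7*u/2)/49 + 16*sin(7*u/2)/343 + 8*cos(7*u/2)/49; evaluating from 0 to 2*pi: ∫_{0}^{2*pi} (-u**2 + 2*u) cos(7*u/2) du = (-8/49 + 16*pi/49) - (8/49) = -16/49 + 16*pi/49.
Hence a_7 = (1/pi)·(-16/49 + 16*pi/49) = 16*(-1 + pi)/(49*pi).

16*(-1 + pi)/(49*pi)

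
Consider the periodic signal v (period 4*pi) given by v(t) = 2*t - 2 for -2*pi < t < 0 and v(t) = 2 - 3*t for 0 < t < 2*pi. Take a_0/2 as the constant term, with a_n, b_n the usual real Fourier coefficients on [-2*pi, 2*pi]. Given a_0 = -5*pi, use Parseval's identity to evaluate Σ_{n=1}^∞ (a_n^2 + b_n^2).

-4*pi + 8 + 29*pi**2/6

Parseval: a_0^2/2 + Σ_{n≥1} (a_n^2+b_n^2) = (1/(2*pi)) ∫_{-2*pi}^{2*pi} v(t)^2 dt = -4*pi + 8 + 52*pi**2/3.
Subtract a_0^2/2 = 25*pi**2/2: Σ (a_n^2+b_n^2) = -4*pi + 8 + 29*pi**2/6.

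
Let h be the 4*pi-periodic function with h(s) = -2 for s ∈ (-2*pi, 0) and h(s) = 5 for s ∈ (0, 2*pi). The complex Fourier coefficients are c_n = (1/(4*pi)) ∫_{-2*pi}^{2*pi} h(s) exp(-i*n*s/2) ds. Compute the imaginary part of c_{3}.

-7/(3*pi)

Since h is real-valued, Im(c_{3}) = -(1/(4*pi)) ∫_{-2*pi}^{2*pi} h(s) sin(3*s/2) ds = -b_{3}/2.
Split the integral at the breakpoints.
Directly, an antiderivative of (-2) sin(3*s/2) is 4*cos(3*s/2)/3; evaluating from -2*pi to 0: ∫_{-2*pi}^{0} (-2) sin(3*s/2) ds = (4/3) - (-4/3) = 8/3.
Directly, an antiderivative of (5) sin(3*s/2) is -10*cos(3*s/2)/3; evaluating from 0 to 2*pi: ∫_{0}^{2*pi} (5) sin(3*s/2) ds = (10/3) - (-10/3) = 20/3.
So ∫_{-2*pi}^{2*pi} h(s) sin(3*s/2) ds = 28/3.
Hence Im(c_{3}) = (-1/(4*pi))·(28/3) = -7/(3*pi).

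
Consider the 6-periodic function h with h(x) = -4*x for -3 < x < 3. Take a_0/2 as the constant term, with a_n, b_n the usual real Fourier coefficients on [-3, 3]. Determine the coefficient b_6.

b_6 = 1/3 ∫_{-3}^{3} h(x) sin(2*pi*x) dx.
h is odd and sin(2*pi*x) is odd, so the integrand is even and b_6 = 2/3 ∫_0^{3} h(x) sin(2*pi*x) dx.
Integrating by parts (boundary term plus one more integral), an antiderivative of (-4*x) sin(2*pi*x) is 2*x*cos(2*pi*x)/pi - sin(2*pi*x)/pi**2; evaluating from 0 to 3: ∫_{0}^{3} (-4*x) sin(2*pi*x) dx = (6/pi) - (0) = 6/pi.
Hence b_6 = (2/3)·(6/pi) = 4/pi.

4/pi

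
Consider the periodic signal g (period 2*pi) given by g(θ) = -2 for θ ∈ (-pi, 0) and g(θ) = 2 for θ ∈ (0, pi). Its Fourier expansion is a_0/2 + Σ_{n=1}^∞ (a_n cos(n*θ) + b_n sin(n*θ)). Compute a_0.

0

a_0 = 1/pi ∫_{-pi}^{pi} g(θ) dθ = 1/pi · (0) = 0.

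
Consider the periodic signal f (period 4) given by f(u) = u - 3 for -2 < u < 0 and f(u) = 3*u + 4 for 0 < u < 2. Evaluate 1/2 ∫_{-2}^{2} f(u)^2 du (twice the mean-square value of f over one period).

205/3

1/2 ∫_{-2}^{2} f(u)^2 du = 1/2 · (410/3) = 205/3.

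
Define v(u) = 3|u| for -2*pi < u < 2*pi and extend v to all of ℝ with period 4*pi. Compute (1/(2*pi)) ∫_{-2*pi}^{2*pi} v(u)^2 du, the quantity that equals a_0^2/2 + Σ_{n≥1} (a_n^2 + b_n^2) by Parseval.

(1/(2*pi)) ∫_{-2*pi}^{2*pi} v(u)^2 du = (1/(2*pi)) · (48*pi**3) = 24*pi**2.

24*pi**2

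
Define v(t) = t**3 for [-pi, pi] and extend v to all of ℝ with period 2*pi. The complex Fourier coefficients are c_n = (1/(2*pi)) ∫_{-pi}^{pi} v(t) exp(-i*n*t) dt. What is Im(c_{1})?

6 - pi**2

Since v is real-valued, Im(c_{1}) = -(1/(2*pi)) ∫_{-pi}^{pi} v(t) sin(t) dt = -b_{1}/2.
v is odd and sin(t) is odd, so the integrand is even: ∫_{-pi}^{pi} v(t) sin(t) dt = 2∫_0^{pi} v(t) sin(t) dt.
Integrating by parts three times (tabular method), an antiderivative of (t**3) sin(t) is -t**3*cos(t) + 3*t**2*sin(t) + 6*t*cos(t) - 6*sin(t); evaluating from 0 to pi: ∫_{0}^{pi} (t**3) sin(t) dt = (pi*(-6 + pi**2)) - (0) = pi*(-6 + pi**2).
So ∫_{-pi}^{pi} v(t) sin(t) dt = 2*pi*(-6 + pi**2).
Hence Im(c_{1}) = (-1/(2*pi))·(2*pi*(-6 + pi**2)) = 6 - pi**2.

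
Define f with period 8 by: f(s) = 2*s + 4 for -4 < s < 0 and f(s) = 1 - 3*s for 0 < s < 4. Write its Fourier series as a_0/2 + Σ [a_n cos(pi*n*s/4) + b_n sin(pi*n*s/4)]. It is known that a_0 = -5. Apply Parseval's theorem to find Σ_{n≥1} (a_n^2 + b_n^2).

179/6

Parseval: a_0^2/2 + Σ_{n≥1} (a_n^2+b_n^2) = 1/4 ∫_{-4}^{4} f(s)^2 ds = 127/3.
Subtract a_0^2/2 = 25/2: Σ (a_n^2+b_n^2) = 179/6.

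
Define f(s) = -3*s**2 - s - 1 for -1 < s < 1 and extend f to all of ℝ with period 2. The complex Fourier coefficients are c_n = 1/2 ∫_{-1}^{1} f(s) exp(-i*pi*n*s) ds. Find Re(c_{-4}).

-3/(8*pi**2)

Since f is real-valued, Re(c_{-4}) = 1/2 ∫_{-1}^{1} f(s) cos(-4*pi*s) ds = a_{4}/2.
Integrating by parts twice (tabular method), an antiderivative of (-3*s**2 - s - 1) cos(-4*pi*s) is -3*s**2*sin(4*pi*s)/(4*pi) - s*sin(4*pi*s)/(4*pi) - 3*s*cos(4*pi*s)/(8*pi**2) - sin(4*pi*s)/(4*pi) + 3*sin(4*pi*s)/(32*pi**3) - cos(4*pi*s)/(16*pi**2); evaluating from -1 to 1: ∫_{-1}^{1} (-3*s**2 - s - 1) cos(-4*pi*s) ds = (-7/(16*pi**2)) - (5/(16*pi**2)) = -3/(4*pi**2).
Hence Re(c_{-4}) = (1/2)·(-3/(4*pi**2)) = -3/(8*pi**2).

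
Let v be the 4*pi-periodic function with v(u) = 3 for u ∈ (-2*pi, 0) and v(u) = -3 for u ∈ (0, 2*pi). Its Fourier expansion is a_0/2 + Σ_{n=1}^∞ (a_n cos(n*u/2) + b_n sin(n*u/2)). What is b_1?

-12/pi

b_1 = (1/(2*pi)) ∫_{-2*pi}^{2*pi} v(u) sin(u/2) du.
v is odd and sin(u/2) is odd, so the integrand is even and b_1 = 1/pi ∫_0^{2*pi} v(u) sin(u/2) du.
Directly, an antiderivative of (-3) sin(u/2) is 6*cos(u/2); evaluating from 0 to 2*pi: ∫_{0}^{2*pi} (-3) sin(u/2) du = (-6) - (6) = -12.
Hence b_1 = (1/pi)·(-12) = -12/pi.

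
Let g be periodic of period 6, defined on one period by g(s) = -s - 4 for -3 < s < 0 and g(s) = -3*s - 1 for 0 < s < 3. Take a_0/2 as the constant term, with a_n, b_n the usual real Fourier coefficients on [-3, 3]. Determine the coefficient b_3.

b_3 = 1/3 ∫_{-3}^{3} g(s) sin(pi*s) ds.
Split the integral at the breakpoints.
Integrating by parts (boundary term plus one more integral), an antiderivative of (-s - 4) sin(pi*s) is s*cos(pi*s)/pi - sin(pi*s)/pi**2 + 4*cos(pi*s)/pi; evaluating from -3 to 0: ∫_{-3}^{0} (-s - 4) sin(pi*s) ds = (4/pi) - (-1/pi) = 5/pi.
Integrating by parts (boundary term plus one more integral), an antiderivative of (-3*s - 1) sin(pi*s) is 3*s*cos(pi*s)/pi - 3*sin(pi*s)/pi**2 + cos(pi*s)/pi; evaluating from 0 to 3: ∫_{0}^{3} (-3*s - 1) sin(pi*s) ds = (-10/pi) - (1/pi) = -11/pi.
Summing the pieces and multiplying by (1/3) gives b_3 = -2/pi.

-2/pi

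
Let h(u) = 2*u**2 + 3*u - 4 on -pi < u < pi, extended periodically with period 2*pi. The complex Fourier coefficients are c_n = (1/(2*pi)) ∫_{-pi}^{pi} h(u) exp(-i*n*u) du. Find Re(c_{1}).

Since h is real-valued, Re(c_{1}) = (1/(2*pi)) ∫_{-pi}^{pi} h(u) cos(u) du = a_{1}/2.
Integrating by parts twice (tabular method), an antiderivative of (2*u**2 + 3*u - 4) cos(u) is 2*u**2*sin(u) + 3*u*sin(u) + 4*u*cos(u) - 8*sin(u) + 3*cos(u); evaluating from -pi to pi: ∫_{-pi}^{pi} (2*u**2 + 3*u - 4) cos(u) du = (-4*pi - 3) - (-3 + 4*pi) = -8*pi.
Hence Re(c_{1}) = (1/(2*pi))·(-8*pi) = -4.

-4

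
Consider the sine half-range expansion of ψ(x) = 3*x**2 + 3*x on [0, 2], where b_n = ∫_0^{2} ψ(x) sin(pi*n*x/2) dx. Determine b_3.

-32/(9*pi**3) + 12/pi

b_3 = ∫_0^{2} (3*x**2 + 3*x) sin(3*pi*x/2) dx.
Integrating by parts twice (tabular method), an antiderivative of (3*x**2 + 3*x) sin(3*pi*x/2) is -2*x**2*cos(3*pi*x/2)/pi + 8*x*sin(3*pi*x/2)/(3*pi**2) - 2*x*cos(3*pi*x/2)/pi + 4*sin(3*pi*x/2)/(3*pi**2) + 16*cos(3*pi*x/2)/(9*pi**3); evaluating from 0 to 2: ∫_{0}^{2} (3*x**2 + 3*x) sin(3*pi*x/2) dx = (-16/(9*pi**3) + 12/pi) - (16/(9*pi**3)) = -32/(9*pi**3) + 12/pi.
Hence b_3 = -32/(9*pi**3) + 12/pi.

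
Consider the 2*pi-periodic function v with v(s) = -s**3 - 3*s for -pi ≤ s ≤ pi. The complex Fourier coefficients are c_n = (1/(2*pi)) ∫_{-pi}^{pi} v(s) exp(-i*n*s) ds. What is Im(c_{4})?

Since v is real-valued, Im(c_{4}) = -(1/(2*pi)) ∫_{-pi}^{pi} v(s) sin(4*s) ds = -b_{4}/2.
v is odd and sin(4*s) is odd, so the integrand is even: ∫_{-pi}^{pi} v(s) sin(4*s) ds = 2∫_0^{pi} v(s) sin(4*s) ds.
Integrating by parts three times (tabular method), an antiderivative of (-s**3 - 3*s) sin(4*s) is s**3*cos(4*s)/4 - 3*s**2*sin(4*s)/16 + 21*s*cos(4*s)/32 - 21*sin(4*s)/128; evaluating from 0 to pi: ∫_{0}^{pi} (-s**3 - 3*s) sin(4*s) ds = (pi*(21 + 8*pi**2)/32) - (0) = pi*(21 + 8*pi**2)/32.
So ∫_{-pi}^{pi} v(s) sin(4*s) ds = pi*(21 + 8*pi**2)/16.
Hence Im(c_{4}) = (-1/(2*pi))·(pi*(21 + 8*pi**2)/16) = -pi**2/4 - 21/32.

-pi**2/4 - 21/32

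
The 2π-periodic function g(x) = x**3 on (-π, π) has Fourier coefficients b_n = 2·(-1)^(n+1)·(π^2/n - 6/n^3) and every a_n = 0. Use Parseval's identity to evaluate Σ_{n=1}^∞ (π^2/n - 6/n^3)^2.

pi**6/14

Parseval: Σ b_n^2 = (1/π) ∫_{-π}^{π} g(x)^2 dx = 2*pi**6/7.
b_n^2 = 4·(π^2/n - 6/n^3)^2, so the sum equals (2*pi**6/7)/4 = pi**6/14.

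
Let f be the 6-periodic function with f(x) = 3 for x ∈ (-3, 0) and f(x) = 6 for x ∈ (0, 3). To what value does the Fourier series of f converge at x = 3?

9/2

At x = 3 the one-sided limits are f(3^-) = 6 and f(3^+) = 3.
By Dirichlet's theorem the series converges to their average, [(6) + (3)]/2 = 9/2.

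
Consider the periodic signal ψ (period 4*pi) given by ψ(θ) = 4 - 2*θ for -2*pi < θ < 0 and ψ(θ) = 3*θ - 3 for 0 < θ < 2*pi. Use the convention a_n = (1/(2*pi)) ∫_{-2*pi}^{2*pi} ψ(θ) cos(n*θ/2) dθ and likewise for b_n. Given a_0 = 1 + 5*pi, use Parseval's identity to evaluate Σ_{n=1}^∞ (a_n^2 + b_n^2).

Parseval: a_0^2/2 + Σ_{n≥1} (a_n^2+b_n^2) = (1/(2*pi)) ∫_{-2*pi}^{2*pi} ψ(θ)^2 dθ = -2*pi + 25 + 52*pi**2/3.
Subtract a_0^2/2 = (1 + 5*pi)**2/2: Σ (a_n^2+b_n^2) = -7*pi + 49/2 + 29*pi**2/6.

-7*pi + 49/2 + 29*pi**2/6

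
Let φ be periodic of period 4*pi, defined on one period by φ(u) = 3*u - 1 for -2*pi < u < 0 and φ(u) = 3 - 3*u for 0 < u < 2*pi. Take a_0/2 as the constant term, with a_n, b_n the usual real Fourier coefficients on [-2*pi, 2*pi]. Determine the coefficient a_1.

a_1 = (1/(2*pi)) ∫_{-2*pi}^{2*pi} φ(u) cos(u/2) du.
Split the integral at the breakpoints.
Integrating by parts (boundary term plus one more integral), an antiderivative of (3*u - 1) cos(u/2) is 6*u*sin(u/2) - 2*sin(u/2) + 12*cos(u/2); evaluating from -2*pi to 0: ∫_{-2*pi}^{0} (3*u - 1) cos(u/2) du = (12) - (-12) = 24.
Integrating by parts (boundary term plus one more integral), an antiderivative of (3 - 3*u) cos(u/2) is -6*u*sin(u/2) + 6*sin(u/2) - 12*cos(u/2); evaluating from 0 to 2*pi: ∫_{0}^{2*pi} (3 - 3*u) cos(u/2) du = (12) - (-12) = 24.
Summing the pieces and multiplying by (1/(2*pi)) gives a_1 = 24/pi.

24/pi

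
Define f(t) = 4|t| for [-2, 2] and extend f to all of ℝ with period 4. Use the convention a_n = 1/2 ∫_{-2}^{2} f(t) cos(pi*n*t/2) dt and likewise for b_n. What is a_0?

a_0 = 1/2 ∫_{-2}^{2} f(t) dt = 1/2 · (16) = 8.

8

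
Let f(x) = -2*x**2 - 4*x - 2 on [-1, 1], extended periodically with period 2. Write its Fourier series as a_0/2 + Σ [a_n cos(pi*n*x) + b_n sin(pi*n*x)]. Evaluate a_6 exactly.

a_6 = ∫_{-1}^{1} f(x) cos(6*pi*x) dx.
Integrating by parts twice (tabular method), an antiderivative of (-2*x**2 - 4*x - 2) cos(6*pi*x) is -x**2*sin(6*pi*x)/(3*pi) - 2*x*sin(6*pi*x)/(3*pi) - x*cos(6*pi*x)/(9*pi**2) - sin(6*pi*x)/(3*pi) + sin(6*pi*x)/(54*pi**3) - cos(6*pi*x)/(9*pi**2); evaluating from -1 to 1: ∫_{-1}^{1} (-2*x**2 - 4*x - 2) cos(6*pi*x) dx = (-2/(9*pi**2)) - (0) = -2/(9*pi**2).
Hence a_6 = -2/(9*pi**2).

-2/(9*pi**2)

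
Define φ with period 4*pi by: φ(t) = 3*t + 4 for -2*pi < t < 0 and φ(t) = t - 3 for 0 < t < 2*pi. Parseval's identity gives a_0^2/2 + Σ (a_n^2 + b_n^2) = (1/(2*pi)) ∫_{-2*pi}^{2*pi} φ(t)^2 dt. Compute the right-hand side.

(1/(2*pi)) ∫_{-2*pi}^{2*pi} φ(t)^2 dt = (1/(2*pi)) · (10*pi*(-18*pi + 15 + 8*pi**2)/3) = -30*pi + 25 + 40*pi**2/3.

-30*pi + 25 + 40*pi**2/3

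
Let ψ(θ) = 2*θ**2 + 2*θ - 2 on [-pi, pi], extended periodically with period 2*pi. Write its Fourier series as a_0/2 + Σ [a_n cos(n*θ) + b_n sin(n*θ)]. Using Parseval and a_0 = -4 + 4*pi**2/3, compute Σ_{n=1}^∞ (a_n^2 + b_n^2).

8*pi**2*(15 + 4*pi**2)/45

Parseval: a_0^2/2 + Σ_{n≥1} (a_n^2+b_n^2) = 1/pi ∫_{-pi}^{pi} ψ(θ)^2 dθ = -8*pi**2/3 + 8 + 8*pi**4/5.
Subtract a_0^2/2 = 8*(3 - pi**2)**2/9: Σ (a_n^2+b_n^2) = 8*pi**2*(15 + 4*pi**2)/45.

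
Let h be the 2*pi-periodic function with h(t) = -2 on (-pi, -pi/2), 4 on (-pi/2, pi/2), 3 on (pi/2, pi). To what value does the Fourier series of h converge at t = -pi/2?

At t = -pi/2 the one-sided limits are h(-pi/2^-) = -2 and h(-pi/2^+) = 4.
By Dirichlet's theorem the series converges to their average, [(-2) + (4)]/2 = 1.

1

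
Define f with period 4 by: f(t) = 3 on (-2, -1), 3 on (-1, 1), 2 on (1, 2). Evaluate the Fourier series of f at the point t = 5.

5/2

t = 5 differs from t = 1 by 1 full period(s), and the series is 4-periodic.
At t = 1 the one-sided limits are f(1^-) = 3 and f(1^+) = 2.
By Dirichlet's theorem the series converges to their average, [(3) + (2)]/2 = 5/2.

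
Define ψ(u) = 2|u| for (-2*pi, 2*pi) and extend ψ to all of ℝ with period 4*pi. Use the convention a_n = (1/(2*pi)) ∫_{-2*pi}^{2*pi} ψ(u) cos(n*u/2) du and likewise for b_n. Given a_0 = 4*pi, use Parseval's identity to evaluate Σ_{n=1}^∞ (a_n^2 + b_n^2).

Parseval: a_0^2/2 + Σ_{n≥1} (a_n^2+b_n^2) = (1/(2*pi)) ∫_{-2*pi}^{2*pi} ψ(u)^2 du = 32*pi**2/3.
Subtract a_0^2/2 = 8*pi**2: Σ (a_n^2+b_n^2) = 8*pi**2/3.

8*pi**2/3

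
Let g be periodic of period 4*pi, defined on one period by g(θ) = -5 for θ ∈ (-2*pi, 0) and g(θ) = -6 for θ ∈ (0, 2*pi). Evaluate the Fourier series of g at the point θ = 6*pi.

θ = 6*pi differs from θ = 2*pi by 1 full period(s), and the series is 4*pi-periodic.
At θ = 2*pi the one-sided limits are g(2*pi^-) = -6 and g(2*pi^+) = -5.
By Dirichlet's theorem the series converges to their average, [(-6) + (-5)]/2 = -11/2.

-11/2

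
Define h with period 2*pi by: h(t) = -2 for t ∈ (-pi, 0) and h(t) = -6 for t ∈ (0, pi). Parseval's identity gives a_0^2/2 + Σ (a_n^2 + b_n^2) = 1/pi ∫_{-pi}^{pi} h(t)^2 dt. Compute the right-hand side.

1/pi ∫_{-pi}^{pi} h(t)^2 dt = 1/pi · (40*pi) = 40.

40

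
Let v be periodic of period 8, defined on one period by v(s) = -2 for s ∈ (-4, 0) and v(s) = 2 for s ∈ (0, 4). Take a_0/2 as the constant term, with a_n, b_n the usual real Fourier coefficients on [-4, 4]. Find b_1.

b_1 = 1/4 ∫_{-4}^{4} v(s) sin(pi*s/4) ds.
v is odd and sin(pi*s/4) is odd, so the integrand is even and b_1 = 1/2 ∫_0^{4} v(s) sin(pi*s/4) ds.
Directly, an antiderivative of (2) sin(pi*s/4) is -8*cos(pi*s/4)/pi; evaluating from 0 to 4: ∫_{0}^{4} (2) sin(pi*s/4) ds = (8/pi) - (-8/pi) = 16/pi.
Hence b_1 = (1/2)·(16/pi) = 8/pi.

8/pi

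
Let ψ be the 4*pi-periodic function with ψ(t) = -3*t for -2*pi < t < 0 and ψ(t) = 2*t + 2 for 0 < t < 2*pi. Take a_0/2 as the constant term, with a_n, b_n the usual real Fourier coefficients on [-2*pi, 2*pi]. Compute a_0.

a_0 = (1/(2*pi)) ∫_{-2*pi}^{2*pi} ψ(t) dt = (1/(2*pi)) · (2*pi*(2 + 5*pi)) = 2 + 5*pi.

2 + 5*pi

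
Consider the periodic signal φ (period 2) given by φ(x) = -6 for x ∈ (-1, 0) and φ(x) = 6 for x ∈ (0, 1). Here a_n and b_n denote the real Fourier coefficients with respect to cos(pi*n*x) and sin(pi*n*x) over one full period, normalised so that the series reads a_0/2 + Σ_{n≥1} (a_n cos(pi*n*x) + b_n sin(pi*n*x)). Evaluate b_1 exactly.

24/pi

b_1 = ∫_{-1}^{1} φ(x) sin(pi*x) dx.
φ is odd and sin(pi*x) is odd, so the integrand is even and b_1 = 2 ∫_0^{1} φ(x) sin(pi*x) dx.
Directly, an antiderivative of (6) sin(pi*x) is -6*cos(pi*x)/pi; evaluating from 0 to 1: ∫_{0}^{1} (6) sin(pi*x) dx = (6/pi) - (-6/pi) = 12/pi.
Hence b_1 = 2·(12/pi) = 24/pi.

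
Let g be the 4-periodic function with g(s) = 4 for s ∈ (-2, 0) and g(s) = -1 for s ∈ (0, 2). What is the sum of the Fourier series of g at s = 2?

3/2

At s = 2 the one-sided limits are g(2^-) = -1 and g(2^+) = 4.
By Dirichlet's theorem the series converges to their average, [(-1) + (4)]/2 = 3/2.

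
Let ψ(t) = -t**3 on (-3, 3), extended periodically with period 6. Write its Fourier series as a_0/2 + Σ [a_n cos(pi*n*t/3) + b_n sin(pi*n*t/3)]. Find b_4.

27*(-3 + 8*pi**2)/(16*pi**3)

b_4 = 1/3 ∫_{-3}^{3} ψ(t) sin(4*pi*t/3) dt.
ψ is odd and sin(4*pi*t/3) is odd, so the integrand is even and b_4 = 2/3 ∫_0^{3} ψ(t) sin(4*pi*t/3) dt.
Integrating by parts three times (tabular method), an antiderivative of (-t**3) sin(4*pi*t/3) is 3*t**3*cos(4*pi*t/3)/(4*pi) - 27*t**2*sin(4*pi*t/3)/(16*pi**2) - 81*t*cos(4*pi*t/3)/(32*pi**3) + 243*sin(4*pi*t/3)/(128*pi**4); evaluating from 0 to 3: ∫_{0}^{3} (-t**3) sin(4*pi*t/3) dt = (81*(-3 + 8*pi**2)/(32*pi**3)) - (0) = 81*(-3 + 8*pi**2)/(32*pi**3).
Hence b_4 = (2/3)·(81*(-3 + 8*pi**2)/(32*pi**3)) = 27*(-3 + 8*pi**2)/(16*pi**3).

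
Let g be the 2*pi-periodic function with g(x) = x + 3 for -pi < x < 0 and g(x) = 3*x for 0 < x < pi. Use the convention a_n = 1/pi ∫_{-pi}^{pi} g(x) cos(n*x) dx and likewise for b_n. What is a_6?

0

a_6 = 1/pi ∫_{-pi}^{pi} g(x) cos(6*x) dx.
Split the integral at the breakpoints.
Integrating by parts (boundary term plus one more integral), an antiderivative of (x + 3) cos(6*x) is x*sin(6*x)/6 + sin(6*x)/2 + cos(6*x)/36; evaluating from -pi to 0: ∫_{-pi}^{0} (x + 3) cos(6*x) dx = (1/36) - (1/36) = 0.
Integrating by parts (boundary term plus one more integral), an antiderivative of (3*x) cos(6*x) is x*sin(6*x)/2 + cos(6*x)/12; evaluating from 0 to pi: ∫_{0}^{pi} (3*x) cos(6*x) dx = (1/12) - (1/12) = 0.
Summing the pieces and multiplying by (1/pi) gives a_6 = 0.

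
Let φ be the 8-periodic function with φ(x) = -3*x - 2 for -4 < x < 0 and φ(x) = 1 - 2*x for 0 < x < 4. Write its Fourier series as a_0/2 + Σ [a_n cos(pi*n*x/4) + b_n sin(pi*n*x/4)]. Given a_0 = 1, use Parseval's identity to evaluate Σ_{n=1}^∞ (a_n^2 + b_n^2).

251/6

Parseval: a_0^2/2 + Σ_{n≥1} (a_n^2+b_n^2) = 1/4 ∫_{-4}^{4} φ(x)^2 dx = 127/3.
Subtract a_0^2/2 = 1/2: Σ (a_n^2+b_n^2) = 251/6.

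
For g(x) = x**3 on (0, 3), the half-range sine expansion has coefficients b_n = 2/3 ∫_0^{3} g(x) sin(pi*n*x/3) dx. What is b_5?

54*(-6 + 25*pi**2)/(125*pi**3)

b_5 = 2/3 ∫_0^{3} (x**3) sin(5*pi*x/3) dx.
Integrating by parts three times (tabular method), an antiderivative of (x**3) sin(5*pi*x/3) is -3*x**3*cos(5*pi*x/3)/(5*pi) + 27*x**2*sin(5*pi*x/3)/(25*pi**2) + 162*x*cos(5*pi*x/3)/(125*pi**3) - 486*sin(5*pi*x/3)/(625*pi**4); evaluating from 0 to 3: ∫_{0}^{3} (x**3) sin(5*pi*x/3) dx = (81*(-6 + 25*pi**2)/(125*pi**3)) - (0) = 81*(-6 + 25*pi**2)/(125*pi**3).
Hence b_5 = (2/3)·(81*(-6 + 25*pi**2)/(125*pi**3)) = 54*(-6 + 25*pi**2)/(125*pi**3).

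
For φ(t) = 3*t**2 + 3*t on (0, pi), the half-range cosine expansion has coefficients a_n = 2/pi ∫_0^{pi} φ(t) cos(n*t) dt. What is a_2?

a_2 = 2/pi ∫_0^{pi} (3*t**2 + 3*t) cos(2*t) dt.
Integrating by parts twice (tabular method), an antiderivative of (3*t**2 + 3*t) cos(2*t) is 3*t**2*sin(2*t)/2 + 3*t*sin(2*t)/2 + 3*t*cos(2*t)/2 - 3*sin(2*t)/4 + 3*cos(2*t)/4; evaluating from 0 to pi: ∫_{0}^{pi} (3*t**2 + 3*t) cos(2*t) dt = (3/4 + 3*pi/2) - (3/4) = 3*pi/2.
Hence a_2 = (2/pi)·(3*pi/2) = 3.

3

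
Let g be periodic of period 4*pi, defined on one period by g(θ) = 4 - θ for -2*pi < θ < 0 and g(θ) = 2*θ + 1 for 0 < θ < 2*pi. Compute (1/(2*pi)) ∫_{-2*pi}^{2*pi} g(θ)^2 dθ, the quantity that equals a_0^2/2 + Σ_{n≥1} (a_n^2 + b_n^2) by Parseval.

17 + 12*pi + 20*pi**2/3

(1/(2*pi)) ∫_{-2*pi}^{2*pi} g(θ)^2 dθ = (1/(2*pi)) · (2*pi*(51 + 36*pi + 20*pi**2)/3) = 17 + 12*pi + 20*pi**2/3.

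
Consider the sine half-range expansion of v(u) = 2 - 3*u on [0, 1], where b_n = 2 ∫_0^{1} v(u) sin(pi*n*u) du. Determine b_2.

b_2 = 2 ∫_0^{1} (2 - 3*u) sin(2*pi*u) du.
Integrating by parts (boundary term plus one more integral), an antiderivative of (2 - 3*u) sin(2*pi*u) is 3*u*cos(2*pi*u)/(2*pi) - 3*sin(2*pi*u)/(4*pi**2) - cos(2*pi*u)/pi; evaluating from 0 to 1: ∫_{0}^{1} (2 - 3*u) sin(2*pi*u) du = (1/(2*pi)) - (-1/pi) = 3/(2*pi).
Hence b_2 = 2·(3/(2*pi)) = 3/pi.

3/pi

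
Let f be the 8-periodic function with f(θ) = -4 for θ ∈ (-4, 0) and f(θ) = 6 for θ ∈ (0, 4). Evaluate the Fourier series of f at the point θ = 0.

At θ = 0 the one-sided limits are f(0^-) = -4 and f(0^+) = 6.
By Dirichlet's theorem the series converges to their average, [(-4) + (6)]/2 = 1.

1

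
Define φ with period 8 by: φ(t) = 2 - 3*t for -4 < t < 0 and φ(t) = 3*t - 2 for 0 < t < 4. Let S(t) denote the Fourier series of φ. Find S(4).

12

At t = 4 the one-sided limits are φ(4^-) = 10 and φ(4^+) = 14.
By Dirichlet's theorem the series converges to their average, [(10) + (14)]/2 = 12.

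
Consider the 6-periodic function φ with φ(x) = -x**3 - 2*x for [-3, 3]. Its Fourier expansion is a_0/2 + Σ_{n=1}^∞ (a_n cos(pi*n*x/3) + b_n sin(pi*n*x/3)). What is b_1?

b_1 = 1/3 ∫_{-3}^{3} φ(x) sin(pi*x/3) dx.
φ is odd and sin(pi*x/3) is odd, so the integrand is even and b_1 = 2/3 ∫_0^{3} φ(x) sin(pi*x/3) dx.
Integrating by parts three times (tabular method), an antiderivative of (-x**3 - 2*x) sin(pi*x/3) is 3*x**3*cos(pi*x/3)/pi - 27*x**2*sin(pi*x/3)/pi**2 - 162*x*cos(pi*x/3)/pi**3 + 6*x*cos(pi*x/3)/pi - 18*sin(pi*x/3)/pi**2 + 486*sin(pi*x/3)/pi**4; evaluating from 0 to 3: ∫_{0}^{3} (-x**3 - 2*x) sin(pi*x/3) dx = (-99/pi + 486/pi**3) - (0) = -99/pi + 486/pi**3.
Hence b_1 = (2/3)·(-99/pi + 486/pi**3) = -66/pi + 324/pi**3.

-66/pi + 324/pi**3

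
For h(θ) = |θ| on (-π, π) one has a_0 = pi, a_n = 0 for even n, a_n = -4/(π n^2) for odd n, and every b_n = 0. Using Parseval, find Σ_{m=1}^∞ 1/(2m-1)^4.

pi**4/96

Parseval: a_0^2/2 + Σ a_n^2 = (1/π) ∫_{-π}^{π} h(θ)^2 dθ = 2*pi**2/3.
Subtract a_0^2/2 = pi**2/2: Σ a_n^2 = pi**2/6.
Only odd n contribute, with a_n^2 = 16/(π^2 n^4), so Σ_{m≥1} 1/(2m-1)^4 = π^2·(pi**2/6)/16 = pi**4/96.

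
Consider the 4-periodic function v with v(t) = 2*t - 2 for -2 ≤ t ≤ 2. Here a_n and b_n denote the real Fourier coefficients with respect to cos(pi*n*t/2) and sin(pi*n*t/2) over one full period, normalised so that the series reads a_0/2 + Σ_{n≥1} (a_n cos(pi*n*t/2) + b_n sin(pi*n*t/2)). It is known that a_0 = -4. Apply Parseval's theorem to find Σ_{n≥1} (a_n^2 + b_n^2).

32/3

Parseval: a_0^2/2 + Σ_{n≥1} (a_n^2+b_n^2) = 1/2 ∫_{-2}^{2} v(t)^2 dt = 56/3.
Subtract a_0^2/2 = 8: Σ (a_n^2+b_n^2) = 32/3.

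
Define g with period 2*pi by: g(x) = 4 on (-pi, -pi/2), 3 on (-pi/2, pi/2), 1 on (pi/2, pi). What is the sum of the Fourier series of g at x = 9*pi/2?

x = 9*pi/2 differs from x = pi/2 by 2 full period(s), and the series is 2*pi-periodic.
At x = pi/2 the one-sided limits are g(pi/2^-) = 3 and g(pi/2^+) = 1.
By Dirichlet's theorem the series converges to their average, [(3) + (1)]/2 = 2.

2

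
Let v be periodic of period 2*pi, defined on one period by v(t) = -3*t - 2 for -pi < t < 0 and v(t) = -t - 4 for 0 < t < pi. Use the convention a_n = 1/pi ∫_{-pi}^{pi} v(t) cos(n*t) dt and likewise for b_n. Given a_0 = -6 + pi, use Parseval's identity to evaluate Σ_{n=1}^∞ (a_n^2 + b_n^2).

Parseval: a_0^2/2 + Σ_{n≥1} (a_n^2+b_n^2) = 1/pi ∫_{-pi}^{pi} v(t)^2 dt = -2*pi + 20 + 10*pi**2/3.
Subtract a_0^2/2 = (6 - pi)**2/2: Σ (a_n^2+b_n^2) = 2 + 4*pi + 17*pi**2/6.

2 + 4*pi + 17*pi**2/6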